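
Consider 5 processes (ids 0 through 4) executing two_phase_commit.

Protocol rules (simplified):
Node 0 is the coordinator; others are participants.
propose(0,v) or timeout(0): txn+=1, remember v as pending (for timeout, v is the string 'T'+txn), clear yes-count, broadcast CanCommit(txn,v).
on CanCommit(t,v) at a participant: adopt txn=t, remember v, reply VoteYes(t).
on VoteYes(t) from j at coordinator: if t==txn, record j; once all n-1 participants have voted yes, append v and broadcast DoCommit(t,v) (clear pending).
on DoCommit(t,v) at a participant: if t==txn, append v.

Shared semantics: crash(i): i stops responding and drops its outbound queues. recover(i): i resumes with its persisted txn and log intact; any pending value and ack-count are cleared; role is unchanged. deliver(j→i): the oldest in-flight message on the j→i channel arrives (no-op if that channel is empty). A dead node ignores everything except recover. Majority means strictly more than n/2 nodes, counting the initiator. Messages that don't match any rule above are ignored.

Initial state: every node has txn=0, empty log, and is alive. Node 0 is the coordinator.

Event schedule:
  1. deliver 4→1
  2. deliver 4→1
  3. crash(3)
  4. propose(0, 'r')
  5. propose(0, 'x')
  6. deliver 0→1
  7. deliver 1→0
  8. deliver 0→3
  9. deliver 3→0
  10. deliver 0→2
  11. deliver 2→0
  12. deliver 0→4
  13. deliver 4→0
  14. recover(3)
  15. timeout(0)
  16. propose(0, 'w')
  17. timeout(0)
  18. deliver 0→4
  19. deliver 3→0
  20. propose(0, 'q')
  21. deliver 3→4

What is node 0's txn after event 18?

5

after 1 — deliver 4→1: ·
after 2 — deliver 4→1: ·
after 3 — crash(3): n3:✗part/t0/[-]
after 4 — propose(0,'r'): n0:coor/t1/[-]
after 5 — propose(0,'x'): n0:coor/t2/[-]
after 6 — deliver 0→1: n1:part/t1/[-]
after 7 — deliver 1→0: ·
after 8 — deliver 0→3: ·
after 9 — deliver 3→0: ·
after 10 — deliver 0→2: n2:part/t1/[-]
after 11 — deliver 2→0: ·
after 12 — deliver 0→4: n4:part/t1/[-]
after 13 — deliver 4→0: ·
after 14 — recover(3): n3:part/t0/[-]
after 15 — timeout(0): n0:coor/t3/[-]
after 16 — propose(0,'w'): n0:coor/t4/[-]
after 17 — timeout(0): n0:coor/t5/[-]
after 18 — deliver 0→4: n4:part/t2/[-]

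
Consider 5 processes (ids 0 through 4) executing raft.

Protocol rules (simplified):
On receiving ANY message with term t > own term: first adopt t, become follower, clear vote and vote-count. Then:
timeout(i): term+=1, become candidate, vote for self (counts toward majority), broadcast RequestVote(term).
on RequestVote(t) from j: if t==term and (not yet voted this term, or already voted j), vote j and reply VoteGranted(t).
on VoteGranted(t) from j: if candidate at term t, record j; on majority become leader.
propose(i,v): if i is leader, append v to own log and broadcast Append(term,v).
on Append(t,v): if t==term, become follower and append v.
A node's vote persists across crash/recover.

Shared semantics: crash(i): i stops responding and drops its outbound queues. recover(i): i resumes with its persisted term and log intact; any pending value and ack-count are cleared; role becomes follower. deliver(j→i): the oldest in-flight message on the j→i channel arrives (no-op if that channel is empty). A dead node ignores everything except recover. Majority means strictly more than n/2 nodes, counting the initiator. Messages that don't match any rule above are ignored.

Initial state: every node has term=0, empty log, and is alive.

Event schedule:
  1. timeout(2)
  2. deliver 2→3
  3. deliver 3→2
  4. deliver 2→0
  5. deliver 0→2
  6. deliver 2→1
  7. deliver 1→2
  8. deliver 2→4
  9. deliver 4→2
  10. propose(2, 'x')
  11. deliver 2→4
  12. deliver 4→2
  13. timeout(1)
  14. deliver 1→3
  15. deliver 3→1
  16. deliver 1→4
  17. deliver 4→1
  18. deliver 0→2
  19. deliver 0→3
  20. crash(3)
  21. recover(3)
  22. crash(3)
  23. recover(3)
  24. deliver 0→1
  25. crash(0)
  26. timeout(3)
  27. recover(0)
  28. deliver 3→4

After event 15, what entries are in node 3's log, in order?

empty

[1] timeout(2) → N2(cand t1 [-])
[2] deliver 2→3 → N3(foll t1 [-])
[3] deliver 3→2 → ∅
[4] deliver 2→0 → N0(foll t1 [-])
[5] deliver 0→2 → N2(lead t1 [-])
[6] deliver 2→1 → N1(foll t1 [-])
[7] deliver 1→2 → ∅
[8] deliver 2→4 → N4(foll t1 [-])
[9] deliver 4→2 → ∅
[10] propose(2,'x') → N2(lead t1 [x])
[11] deliver 2→4 → N4(foll t1 [x])
[12] deliver 4→2 → ∅
[13] timeout(1) → N1(cand t2 [-])
[14] deliver 1→3 → N3(foll t2 [-])
[15] deliver 3→1 → ∅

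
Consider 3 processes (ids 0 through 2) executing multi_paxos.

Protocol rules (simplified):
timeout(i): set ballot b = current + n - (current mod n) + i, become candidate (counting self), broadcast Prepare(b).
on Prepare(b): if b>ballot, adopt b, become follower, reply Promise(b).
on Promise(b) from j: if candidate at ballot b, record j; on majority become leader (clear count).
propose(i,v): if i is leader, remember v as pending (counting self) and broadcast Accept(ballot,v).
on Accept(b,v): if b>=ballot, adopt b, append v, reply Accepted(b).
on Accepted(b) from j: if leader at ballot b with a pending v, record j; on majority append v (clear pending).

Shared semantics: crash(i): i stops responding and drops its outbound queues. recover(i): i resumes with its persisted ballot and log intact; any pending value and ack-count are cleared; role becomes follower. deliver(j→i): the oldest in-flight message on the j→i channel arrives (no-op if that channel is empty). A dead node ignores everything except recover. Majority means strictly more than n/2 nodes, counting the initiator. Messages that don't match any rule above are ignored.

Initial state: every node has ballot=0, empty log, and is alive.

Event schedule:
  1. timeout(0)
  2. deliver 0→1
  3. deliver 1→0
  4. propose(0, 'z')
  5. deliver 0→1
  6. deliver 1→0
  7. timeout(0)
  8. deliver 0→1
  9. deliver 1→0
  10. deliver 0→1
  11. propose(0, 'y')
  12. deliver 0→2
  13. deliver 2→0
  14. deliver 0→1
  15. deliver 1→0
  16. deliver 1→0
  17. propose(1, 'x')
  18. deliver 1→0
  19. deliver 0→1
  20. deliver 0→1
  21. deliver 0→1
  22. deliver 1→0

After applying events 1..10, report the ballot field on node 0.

6

e1 timeout(0): 0[cand,b=3,-]
e2 deliver 0→1: 1[foll,b=3,-]
e3 deliver 1→0: 0[lead,b=3,-]
e4 propose(0,'z'): ·
e5 deliver 0→1: 1[foll,b=3,z]
e6 deliver 1→0: 0[lead,b=3,z]
e7 timeout(0): 0[cand,b=6,z]
e8 deliver 0→1: 1[foll,b=6,z]
e9 deliver 1→0: 0[lead,b=6,z]
e10 deliver 0→1: ·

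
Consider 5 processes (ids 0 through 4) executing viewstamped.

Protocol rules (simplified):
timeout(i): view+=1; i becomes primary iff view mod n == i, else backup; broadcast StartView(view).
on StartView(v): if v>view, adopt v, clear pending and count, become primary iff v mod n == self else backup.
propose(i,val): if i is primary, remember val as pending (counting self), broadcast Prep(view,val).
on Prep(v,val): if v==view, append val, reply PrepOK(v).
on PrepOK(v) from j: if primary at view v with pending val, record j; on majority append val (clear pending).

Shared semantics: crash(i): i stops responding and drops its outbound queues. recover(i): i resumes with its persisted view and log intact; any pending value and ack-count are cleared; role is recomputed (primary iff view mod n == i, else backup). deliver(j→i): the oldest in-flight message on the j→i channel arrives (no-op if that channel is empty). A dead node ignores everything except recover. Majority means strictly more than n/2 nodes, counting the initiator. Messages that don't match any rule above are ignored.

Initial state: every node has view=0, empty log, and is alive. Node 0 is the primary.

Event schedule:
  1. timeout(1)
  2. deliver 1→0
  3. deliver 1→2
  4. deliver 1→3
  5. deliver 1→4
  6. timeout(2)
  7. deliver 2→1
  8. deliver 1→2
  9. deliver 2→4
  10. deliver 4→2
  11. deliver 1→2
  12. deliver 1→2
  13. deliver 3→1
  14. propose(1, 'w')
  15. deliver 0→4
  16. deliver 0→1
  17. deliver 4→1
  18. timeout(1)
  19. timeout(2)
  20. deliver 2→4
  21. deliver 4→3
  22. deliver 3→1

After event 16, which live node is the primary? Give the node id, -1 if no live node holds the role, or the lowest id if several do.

step 1 timeout(1): 1={prim,v=1,log=-}
step 2 deliver 1→0: 0={back,v=1,log=-}
step 3 deliver 1→2: 2={back,v=1,log=-}
step 4 deliver 1→3: 3={back,v=1,log=-}
step 5 deliver 1→4: 4={back,v=1,log=-}
step 6 timeout(2): 2={prim,v=2,log=-}
step 7 deliver 2→1: 1={back,v=2,log=-}
step 8 deliver 1→2: —
step 9 deliver 2→4: 4={back,v=2,log=-}
step 10 deliver 4→2: —
step 11 deliver 1→2: —
step 12 deliver 1→2: —
step 13 deliver 3→1: —
step 14 propose(1,'w'): —
step 15 deliver 0→4: —
step 16 deliver 0→1: —

2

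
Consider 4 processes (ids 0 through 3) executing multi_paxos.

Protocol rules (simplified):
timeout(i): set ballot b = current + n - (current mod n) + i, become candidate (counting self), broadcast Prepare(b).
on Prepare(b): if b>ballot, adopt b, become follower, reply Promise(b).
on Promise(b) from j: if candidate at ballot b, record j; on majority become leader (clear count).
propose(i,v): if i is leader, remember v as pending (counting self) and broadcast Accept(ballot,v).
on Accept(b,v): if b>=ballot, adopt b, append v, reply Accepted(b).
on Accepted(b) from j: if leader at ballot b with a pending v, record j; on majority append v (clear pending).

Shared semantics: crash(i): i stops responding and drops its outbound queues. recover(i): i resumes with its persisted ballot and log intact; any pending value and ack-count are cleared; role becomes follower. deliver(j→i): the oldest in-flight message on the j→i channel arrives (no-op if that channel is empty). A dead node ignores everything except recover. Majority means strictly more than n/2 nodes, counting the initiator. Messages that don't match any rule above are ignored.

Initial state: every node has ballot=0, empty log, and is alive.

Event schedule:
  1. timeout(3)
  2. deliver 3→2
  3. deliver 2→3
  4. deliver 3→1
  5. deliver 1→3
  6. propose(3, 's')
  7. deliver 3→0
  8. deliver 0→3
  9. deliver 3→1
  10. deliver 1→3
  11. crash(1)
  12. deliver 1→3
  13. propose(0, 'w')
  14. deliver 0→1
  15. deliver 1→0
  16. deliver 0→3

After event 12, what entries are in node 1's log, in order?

s

1. timeout(3):  <3:cand b7 ->
2. deliver 3→2:  <2:foll b7 ->
3. deliver 2→3:  nop
4. deliver 3→1:  <1:foll b7 ->
5. deliver 1→3:  <3:lead b7 ->
6. propose(3,'s'):  nop
7. deliver 3→0:  <0:foll b7 ->
8. deliver 0→3:  nop
9. deliver 3→1:  <1:foll b7 s>
10. deliver 1→3:  nop
11. crash(1):  <1:✗foll b7 s>
12. deliver 1→3:  nop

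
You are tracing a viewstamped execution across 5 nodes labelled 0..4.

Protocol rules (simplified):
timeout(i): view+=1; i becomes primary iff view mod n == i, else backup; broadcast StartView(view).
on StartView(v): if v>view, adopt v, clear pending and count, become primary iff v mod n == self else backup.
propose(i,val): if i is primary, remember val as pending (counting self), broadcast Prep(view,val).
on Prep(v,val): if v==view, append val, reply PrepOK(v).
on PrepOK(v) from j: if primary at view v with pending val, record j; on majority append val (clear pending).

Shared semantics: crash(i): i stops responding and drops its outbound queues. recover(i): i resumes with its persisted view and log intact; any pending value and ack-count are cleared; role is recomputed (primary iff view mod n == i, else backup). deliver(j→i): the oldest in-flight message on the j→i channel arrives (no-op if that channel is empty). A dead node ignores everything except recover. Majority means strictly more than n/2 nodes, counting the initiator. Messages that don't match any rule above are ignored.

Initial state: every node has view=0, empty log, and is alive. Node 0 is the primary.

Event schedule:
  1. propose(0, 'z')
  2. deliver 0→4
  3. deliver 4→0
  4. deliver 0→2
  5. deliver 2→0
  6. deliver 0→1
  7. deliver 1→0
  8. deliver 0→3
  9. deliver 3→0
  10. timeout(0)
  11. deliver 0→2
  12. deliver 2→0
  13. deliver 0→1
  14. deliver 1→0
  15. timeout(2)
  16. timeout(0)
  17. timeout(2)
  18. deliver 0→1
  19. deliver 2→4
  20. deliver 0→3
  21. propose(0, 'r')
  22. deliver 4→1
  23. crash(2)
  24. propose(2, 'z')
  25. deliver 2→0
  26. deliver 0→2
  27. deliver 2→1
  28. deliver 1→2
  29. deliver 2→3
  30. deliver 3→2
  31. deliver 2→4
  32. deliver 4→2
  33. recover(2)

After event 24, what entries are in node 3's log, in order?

z

e1 propose(0,'z'): ·
e2 deliver 0→4: 4[back,v=0,z]
e3 deliver 4→0: ·
e4 deliver 0→2: 2[back,v=0,z]
e5 deliver 2→0: 0[prim,v=0,z]
e6 deliver 0→1: 1[back,v=0,z]
e7 deliver 1→0: ·
e8 deliver 0→3: 3[back,v=0,z]
e9 deliver 3→0: ·
e10 timeout(0): 0[back,v=1,z]
e11 deliver 0→2: 2[back,v=1,z]
e12 deliver 2→0: ·
e13 deliver 0→1: 1[prim,v=1,z]
e14 deliver 1→0: ·
e15 timeout(2): 2[prim,v=2,z]
e16 timeout(0): 0[back,v=2,z]
e17 timeout(2): 2[back,v=3,z]
e18 deliver 0→1: 1[back,v=2,z]
e19 deliver 2→4: 4[back,v=2,z]
e20 deliver 0→3: 3[back,v=1,z]
e21 propose(0,'r'): ·
e22 deliver 4→1: ·
e23 crash(2): 2[✗back,v=3,z]
e24 propose(2,'z'): ·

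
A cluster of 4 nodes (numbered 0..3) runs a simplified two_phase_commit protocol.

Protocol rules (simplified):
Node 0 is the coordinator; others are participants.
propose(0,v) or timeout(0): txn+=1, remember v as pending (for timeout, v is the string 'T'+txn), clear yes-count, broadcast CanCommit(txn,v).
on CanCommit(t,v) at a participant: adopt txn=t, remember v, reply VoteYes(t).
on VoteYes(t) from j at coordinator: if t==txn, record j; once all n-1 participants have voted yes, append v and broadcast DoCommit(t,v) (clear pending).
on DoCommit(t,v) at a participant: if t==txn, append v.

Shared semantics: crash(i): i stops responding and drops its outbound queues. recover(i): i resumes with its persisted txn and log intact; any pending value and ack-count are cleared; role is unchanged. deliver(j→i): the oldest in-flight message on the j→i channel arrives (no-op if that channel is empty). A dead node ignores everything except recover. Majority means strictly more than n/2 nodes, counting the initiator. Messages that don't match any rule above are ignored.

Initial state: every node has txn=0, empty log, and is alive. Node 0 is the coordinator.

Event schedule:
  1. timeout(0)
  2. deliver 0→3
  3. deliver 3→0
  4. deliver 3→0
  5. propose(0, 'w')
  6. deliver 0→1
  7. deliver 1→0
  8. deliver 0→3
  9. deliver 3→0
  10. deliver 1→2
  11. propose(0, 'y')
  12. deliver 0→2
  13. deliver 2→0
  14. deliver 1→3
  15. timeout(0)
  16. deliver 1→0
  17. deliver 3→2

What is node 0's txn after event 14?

step 1 timeout(0): 0={coor,t=1,log=-}
step 2 deliver 0→3: 3={part,t=1,log=-}
step 3 deliver 3→0: —
step 4 deliver 3→0: —
step 5 propose(0,'w'): 0={coor,t=2,log=-}
step 6 deliver 0→1: 1={part,t=1,log=-}
step 7 deliver 1→0: —
step 8 deliver 0→3: 3={part,t=2,log=-}
step 9 deliver 3→0: —
step 10 deliver 1→2: —
step 11 propose(0,'y'): 0={coor,t=3,log=-}
step 12 deliver 0→2: 2={part,t=1,log=-}
step 13 deliver 2→0: —
step 14 deliver 1→3: —

3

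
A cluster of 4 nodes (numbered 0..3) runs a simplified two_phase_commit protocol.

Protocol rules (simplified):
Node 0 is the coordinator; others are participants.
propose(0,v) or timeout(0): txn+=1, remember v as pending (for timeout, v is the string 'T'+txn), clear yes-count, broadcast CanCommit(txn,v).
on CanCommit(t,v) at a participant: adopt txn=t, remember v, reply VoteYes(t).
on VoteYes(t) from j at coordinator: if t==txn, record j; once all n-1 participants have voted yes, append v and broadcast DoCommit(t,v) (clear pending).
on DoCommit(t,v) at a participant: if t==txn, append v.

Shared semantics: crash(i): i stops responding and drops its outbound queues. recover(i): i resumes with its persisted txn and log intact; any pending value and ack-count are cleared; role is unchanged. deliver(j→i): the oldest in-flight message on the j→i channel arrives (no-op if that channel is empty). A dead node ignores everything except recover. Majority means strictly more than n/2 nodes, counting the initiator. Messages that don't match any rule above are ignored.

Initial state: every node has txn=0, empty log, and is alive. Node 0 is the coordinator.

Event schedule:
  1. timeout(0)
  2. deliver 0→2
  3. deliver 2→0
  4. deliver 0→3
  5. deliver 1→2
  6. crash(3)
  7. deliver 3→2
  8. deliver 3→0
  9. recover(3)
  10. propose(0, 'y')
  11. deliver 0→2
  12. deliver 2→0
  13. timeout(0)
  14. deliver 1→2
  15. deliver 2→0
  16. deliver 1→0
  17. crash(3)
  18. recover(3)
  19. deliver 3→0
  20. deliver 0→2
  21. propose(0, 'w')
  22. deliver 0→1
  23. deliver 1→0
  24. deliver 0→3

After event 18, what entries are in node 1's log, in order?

empty

step 1 timeout(0): 0={coor,t=1,log=-}
step 2 deliver 0→2: 2={part,t=1,log=-}
step 3 deliver 2→0: —
step 4 deliver 0→3: 3={part,t=1,log=-}
step 5 deliver 1→2: —
step 6 crash(3): 3={✗part,t=1,log=-}
step 7 deliver 3→2: —
step 8 deliver 3→0: —
step 9 recover(3): 3={part,t=1,log=-}
step 10 propose(0,'y'): 0={coor,t=2,log=-}
step 11 deliver 0→2: 2={part,t=2,log=-}
step 12 deliver 2→0: —
step 13 timeout(0): 0={coor,t=3,log=-}
step 14 deliver 1→2: —
step 15 deliver 2→0: —
step 16 deliver 1→0: —
step 17 crash(3): 3={✗part,t=1,log=-}
step 18 recover(3): 3={part,t=1,log=-}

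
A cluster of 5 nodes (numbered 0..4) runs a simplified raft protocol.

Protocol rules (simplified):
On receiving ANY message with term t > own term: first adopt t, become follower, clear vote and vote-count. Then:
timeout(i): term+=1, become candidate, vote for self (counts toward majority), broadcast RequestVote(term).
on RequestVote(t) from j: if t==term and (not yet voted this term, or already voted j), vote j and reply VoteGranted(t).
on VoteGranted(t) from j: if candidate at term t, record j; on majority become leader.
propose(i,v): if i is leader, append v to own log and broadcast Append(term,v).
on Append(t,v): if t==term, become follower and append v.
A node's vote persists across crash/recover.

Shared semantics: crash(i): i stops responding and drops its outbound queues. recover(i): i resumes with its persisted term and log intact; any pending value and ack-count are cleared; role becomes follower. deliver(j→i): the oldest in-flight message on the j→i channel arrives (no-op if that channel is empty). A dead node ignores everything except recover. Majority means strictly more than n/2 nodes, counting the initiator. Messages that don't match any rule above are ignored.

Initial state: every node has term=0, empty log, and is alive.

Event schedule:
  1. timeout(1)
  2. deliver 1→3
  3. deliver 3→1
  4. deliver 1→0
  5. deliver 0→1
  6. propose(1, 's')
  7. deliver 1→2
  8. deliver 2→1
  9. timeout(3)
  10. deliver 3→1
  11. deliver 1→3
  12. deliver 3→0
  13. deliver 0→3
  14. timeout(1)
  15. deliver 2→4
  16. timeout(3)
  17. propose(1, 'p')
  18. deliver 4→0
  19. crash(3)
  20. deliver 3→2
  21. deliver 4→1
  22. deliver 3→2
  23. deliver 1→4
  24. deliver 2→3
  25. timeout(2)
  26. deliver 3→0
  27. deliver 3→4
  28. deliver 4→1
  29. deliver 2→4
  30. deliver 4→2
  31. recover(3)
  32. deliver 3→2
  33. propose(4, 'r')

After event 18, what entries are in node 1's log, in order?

s

e1 timeout(1): 1[cand,t=1,-]
e2 deliver 1→3: 3[foll,t=1,-]
e3 deliver 3→1: ·
e4 deliver 1→0: 0[foll,t=1,-]
e5 deliver 0→1: 1[lead,t=1,-]
e6 propose(1,'s'): 1[lead,t=1,s]
e7 deliver 1→2: 2[foll,t=1,-]
e8 deliver 2→1: ·
e9 timeout(3): 3[cand,t=2,-]
e10 deliver 3→1: 1[foll,t=2,s]
e11 deliver 1→3: ·
e12 deliver 3→0: 0[foll,t=2,-]
e13 deliver 0→3: ·
e14 timeout(1): 1[cand,t=3,s]
e15 deliver 2→4: ·
e16 timeout(3): 3[cand,t=3,-]
e17 propose(1,'p'): ·
e18 deliver 4→0: ·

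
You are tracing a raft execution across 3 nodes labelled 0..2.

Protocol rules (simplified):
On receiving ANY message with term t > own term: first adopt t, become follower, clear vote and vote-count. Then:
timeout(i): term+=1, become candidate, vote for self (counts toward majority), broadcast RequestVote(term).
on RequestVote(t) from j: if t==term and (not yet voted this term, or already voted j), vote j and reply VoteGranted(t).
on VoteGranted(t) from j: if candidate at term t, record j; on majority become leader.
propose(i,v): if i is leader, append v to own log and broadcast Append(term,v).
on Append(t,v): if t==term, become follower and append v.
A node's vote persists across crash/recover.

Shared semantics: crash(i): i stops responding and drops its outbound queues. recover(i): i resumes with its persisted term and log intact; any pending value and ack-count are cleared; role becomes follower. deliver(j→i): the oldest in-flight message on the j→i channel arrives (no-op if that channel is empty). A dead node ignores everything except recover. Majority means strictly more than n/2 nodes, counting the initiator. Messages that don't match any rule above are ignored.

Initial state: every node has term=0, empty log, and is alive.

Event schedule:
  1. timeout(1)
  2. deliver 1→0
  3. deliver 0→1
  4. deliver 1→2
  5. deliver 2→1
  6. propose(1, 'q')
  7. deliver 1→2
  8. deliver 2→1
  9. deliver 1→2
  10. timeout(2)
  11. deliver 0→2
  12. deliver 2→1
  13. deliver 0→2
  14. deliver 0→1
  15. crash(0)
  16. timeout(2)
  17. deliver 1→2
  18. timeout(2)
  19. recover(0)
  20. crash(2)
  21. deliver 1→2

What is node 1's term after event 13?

[1] timeout(1) → N1(cand t1 [-])
[2] deliver 1→0 → N0(foll t1 [-])
[3] deliver 0→1 → N1(lead t1 [-])
[4] deliver 1→2 → N2(foll t1 [-])
[5] deliver 2→1 → ∅
[6] propose(1,'q') → N1(lead t1 [q])
[7] deliver 1→2 → N2(foll t1 [q])
[8] deliver 2→1 → ∅
[9] deliver 1→2 → ∅
[10] timeout(2) → N2(cand t2 [q])
[11] deliver 0→2 → ∅
[12] deliver 2→1 → N1(foll t2 [q])
[13] deliver 0→2 → ∅

2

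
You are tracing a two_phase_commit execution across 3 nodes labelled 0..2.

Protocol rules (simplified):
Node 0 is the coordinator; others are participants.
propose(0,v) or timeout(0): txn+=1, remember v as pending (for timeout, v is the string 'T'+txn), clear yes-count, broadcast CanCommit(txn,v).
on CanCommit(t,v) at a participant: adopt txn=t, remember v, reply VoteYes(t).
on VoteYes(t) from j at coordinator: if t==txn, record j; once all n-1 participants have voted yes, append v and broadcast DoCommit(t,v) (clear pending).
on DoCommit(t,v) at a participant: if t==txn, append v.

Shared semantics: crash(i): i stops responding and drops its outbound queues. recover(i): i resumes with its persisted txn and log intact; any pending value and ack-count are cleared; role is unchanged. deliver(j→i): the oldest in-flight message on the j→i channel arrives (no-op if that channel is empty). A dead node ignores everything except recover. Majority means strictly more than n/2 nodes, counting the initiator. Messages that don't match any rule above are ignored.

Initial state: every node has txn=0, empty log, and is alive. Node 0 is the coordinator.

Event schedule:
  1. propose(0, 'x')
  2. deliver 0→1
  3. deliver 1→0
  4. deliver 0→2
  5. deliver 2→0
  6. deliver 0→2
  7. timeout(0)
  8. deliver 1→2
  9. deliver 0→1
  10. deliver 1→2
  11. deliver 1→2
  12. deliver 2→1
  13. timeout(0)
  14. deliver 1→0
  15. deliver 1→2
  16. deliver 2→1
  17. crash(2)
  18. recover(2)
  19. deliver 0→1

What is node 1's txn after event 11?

1

e1 propose(0,'x'): 0[coor,t=1,-]
e2 deliver 0→1: 1[part,t=1,-]
e3 deliver 1→0: ·
e4 deliver 0→2: 2[part,t=1,-]
e5 deliver 2→0: 0[coor,t=1,x]
e6 deliver 0→2: 2[part,t=1,x]
e7 timeout(0): 0[coor,t=2,x]
e8 deliver 1→2: ·
e9 deliver 0→1: 1[part,t=1,x]
e10 deliver 1→2: ·
e11 deliver 1→2: ·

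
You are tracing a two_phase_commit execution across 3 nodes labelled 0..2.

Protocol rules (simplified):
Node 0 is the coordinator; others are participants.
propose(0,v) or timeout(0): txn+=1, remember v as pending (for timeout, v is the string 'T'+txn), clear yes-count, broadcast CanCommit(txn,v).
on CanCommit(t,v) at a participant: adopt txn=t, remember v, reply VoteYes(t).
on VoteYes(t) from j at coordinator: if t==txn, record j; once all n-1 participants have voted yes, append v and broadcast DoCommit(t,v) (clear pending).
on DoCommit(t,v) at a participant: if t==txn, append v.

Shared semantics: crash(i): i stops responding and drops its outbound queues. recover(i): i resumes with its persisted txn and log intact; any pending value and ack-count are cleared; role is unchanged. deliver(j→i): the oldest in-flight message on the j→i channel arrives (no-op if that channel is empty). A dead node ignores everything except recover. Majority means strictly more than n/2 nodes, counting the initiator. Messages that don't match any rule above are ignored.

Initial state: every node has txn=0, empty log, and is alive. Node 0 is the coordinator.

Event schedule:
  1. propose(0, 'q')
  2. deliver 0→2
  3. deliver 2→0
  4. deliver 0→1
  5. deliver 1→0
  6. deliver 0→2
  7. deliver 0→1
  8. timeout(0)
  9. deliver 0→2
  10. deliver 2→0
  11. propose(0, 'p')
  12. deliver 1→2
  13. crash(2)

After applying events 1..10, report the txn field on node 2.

e1 propose(0,'q'): 0[coor,t=1,-]
e2 deliver 0→2: 2[part,t=1,-]
e3 deliver 2→0: ·
e4 deliver 0→1: 1[part,t=1,-]
e5 deliver 1→0: 0[coor,t=1,q]
e6 deliver 0→2: 2[part,t=1,q]
e7 deliver 0→1: 1[part,t=1,q]
e8 timeout(0): 0[coor,t=2,q]
e9 deliver 0→2: 2[part,t=2,q]
e10 deliver 2→0: ·

2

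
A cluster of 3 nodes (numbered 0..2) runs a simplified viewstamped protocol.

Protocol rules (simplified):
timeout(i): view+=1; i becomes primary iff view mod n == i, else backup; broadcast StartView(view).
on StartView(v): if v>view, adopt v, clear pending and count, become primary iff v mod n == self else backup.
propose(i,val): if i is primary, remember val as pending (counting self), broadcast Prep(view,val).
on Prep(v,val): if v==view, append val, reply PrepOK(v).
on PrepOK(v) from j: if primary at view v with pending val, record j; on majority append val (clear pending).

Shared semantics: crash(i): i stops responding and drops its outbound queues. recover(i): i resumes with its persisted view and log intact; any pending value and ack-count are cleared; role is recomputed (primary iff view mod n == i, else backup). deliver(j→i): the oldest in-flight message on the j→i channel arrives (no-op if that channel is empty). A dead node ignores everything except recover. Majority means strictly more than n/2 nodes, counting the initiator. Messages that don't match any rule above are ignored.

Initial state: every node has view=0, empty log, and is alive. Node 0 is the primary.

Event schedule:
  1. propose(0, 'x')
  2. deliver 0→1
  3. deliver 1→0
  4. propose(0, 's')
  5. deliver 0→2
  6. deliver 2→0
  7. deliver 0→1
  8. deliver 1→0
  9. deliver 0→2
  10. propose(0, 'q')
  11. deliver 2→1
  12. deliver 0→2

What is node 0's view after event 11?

0

1. propose(0,'x'):  nop
2. deliver 0→1:  <1:back v0 x>
3. deliver 1→0:  <0:prim v0 x>
4. propose(0,'s'):  nop
5. deliver 0→2:  <2:back v0 x>
6. deliver 2→0:  <0:prim v0 x,s>
7. deliver 0→1:  <1:back v0 x,s>
8. deliver 1→0:  nop
9. deliver 0→2:  <2:back v0 x,s>
10. propose(0,'q'):  nop
11. deliver 2→1:  nop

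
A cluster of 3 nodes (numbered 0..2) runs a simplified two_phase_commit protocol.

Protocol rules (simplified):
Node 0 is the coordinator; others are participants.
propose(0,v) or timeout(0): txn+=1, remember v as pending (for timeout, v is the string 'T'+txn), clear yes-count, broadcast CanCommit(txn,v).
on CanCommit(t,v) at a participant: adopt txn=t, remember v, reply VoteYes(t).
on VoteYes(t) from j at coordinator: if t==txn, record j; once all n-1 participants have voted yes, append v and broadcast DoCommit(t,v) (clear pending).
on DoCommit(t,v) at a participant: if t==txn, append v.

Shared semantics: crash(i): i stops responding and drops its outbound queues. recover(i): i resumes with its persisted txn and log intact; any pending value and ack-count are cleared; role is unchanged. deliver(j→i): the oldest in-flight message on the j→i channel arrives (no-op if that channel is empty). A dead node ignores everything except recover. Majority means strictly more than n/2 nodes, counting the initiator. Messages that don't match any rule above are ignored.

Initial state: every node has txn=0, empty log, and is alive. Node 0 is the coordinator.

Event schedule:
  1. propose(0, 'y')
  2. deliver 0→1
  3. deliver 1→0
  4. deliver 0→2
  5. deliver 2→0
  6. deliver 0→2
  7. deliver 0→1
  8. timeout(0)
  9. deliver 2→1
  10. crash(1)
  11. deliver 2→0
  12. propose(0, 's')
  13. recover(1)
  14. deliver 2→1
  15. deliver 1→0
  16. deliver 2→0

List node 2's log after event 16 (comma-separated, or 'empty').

after 1 — propose(0,'y'): n0:coor/t1/[-]
after 2 — deliver 0→1: n1:part/t1/[-]
after 3 — deliver 1→0: ·
after 4 — deliver 0→2: n2:part/t1/[-]
after 5 — deliver 2→0: n0:coor/t1/[y]
after 6 — deliver 0→2: n2:part/t1/[y]
after 7 — deliver 0→1: n1:part/t1/[y]
after 8 — timeout(0): n0:coor/t2/[y]
after 9 — deliver 2→1: ·
after 10 — crash(1): n1:✗part/t1/[y]
after 11 — deliver 2→0: ·
after 12 — propose(0,'s'): n0:coor/t3/[y]
after 13 — recover(1): n1:part/t1/[y]
after 14 — deliver 2→1: ·
after 15 — deliver 1→0: ·
after 16 — deliver 2→0: ·

y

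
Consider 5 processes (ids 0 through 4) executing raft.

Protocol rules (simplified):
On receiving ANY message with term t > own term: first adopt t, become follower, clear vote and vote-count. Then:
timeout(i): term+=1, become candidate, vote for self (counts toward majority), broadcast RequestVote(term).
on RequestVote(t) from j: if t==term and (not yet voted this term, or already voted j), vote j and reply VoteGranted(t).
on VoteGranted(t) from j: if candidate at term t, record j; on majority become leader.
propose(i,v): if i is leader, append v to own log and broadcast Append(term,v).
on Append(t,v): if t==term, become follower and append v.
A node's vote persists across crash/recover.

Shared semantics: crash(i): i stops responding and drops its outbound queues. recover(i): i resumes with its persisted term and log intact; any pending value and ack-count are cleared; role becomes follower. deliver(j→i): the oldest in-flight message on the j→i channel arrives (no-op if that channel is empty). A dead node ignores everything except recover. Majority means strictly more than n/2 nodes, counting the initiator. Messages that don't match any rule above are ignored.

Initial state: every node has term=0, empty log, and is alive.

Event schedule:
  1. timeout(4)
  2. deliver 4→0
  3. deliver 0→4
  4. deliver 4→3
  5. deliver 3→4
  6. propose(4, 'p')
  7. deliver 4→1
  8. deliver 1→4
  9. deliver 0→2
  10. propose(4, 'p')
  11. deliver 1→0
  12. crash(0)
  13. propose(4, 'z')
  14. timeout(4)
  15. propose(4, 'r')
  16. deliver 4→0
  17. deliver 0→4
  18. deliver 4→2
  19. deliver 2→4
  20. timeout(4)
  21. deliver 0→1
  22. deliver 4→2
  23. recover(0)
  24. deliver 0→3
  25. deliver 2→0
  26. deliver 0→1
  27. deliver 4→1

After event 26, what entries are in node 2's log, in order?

p

step 1 timeout(4): 4={cand,t=1,log=-}
step 2 deliver 4→0: 0={foll,t=1,log=-}
step 3 deliver 0→4: —
step 4 deliver 4→3: 3={foll,t=1,log=-}
step 5 deliver 3→4: 4={lead,t=1,log=-}
step 6 propose(4,'p'): 4={lead,t=1,log=p}
step 7 deliver 4→1: 1={foll,t=1,log=-}
step 8 deliver 1→4: —
step 9 deliver 0→2: —
step 10 propose(4,'p'): 4={lead,t=1,log=p,p}
step 11 deliver 1→0: —
step 12 crash(0): 0={✗foll,t=1,log=-}
step 13 propose(4,'z'): 4={lead,t=1,log=p,p,z}
step 14 timeout(4): 4={cand,t=2,log=p,p,z}
step 15 propose(4,'r'): —
step 16 deliver 4→0: —
step 17 deliver 0→4: —
step 18 deliver 4→2: 2={foll,t=1,log=-}
step 19 deliver 2→4: —
step 20 timeout(4): 4={cand,t=3,log=p,p,z}
step 21 deliver 0→1: —
step 22 deliver 4→2: 2={foll,t=1,log=p}
step 23 recover(0): 0={foll,t=1,log=-}
step 24 deliver 0→3: —
step 25 deliver 2→0: —
step 26 deliver 0→1: —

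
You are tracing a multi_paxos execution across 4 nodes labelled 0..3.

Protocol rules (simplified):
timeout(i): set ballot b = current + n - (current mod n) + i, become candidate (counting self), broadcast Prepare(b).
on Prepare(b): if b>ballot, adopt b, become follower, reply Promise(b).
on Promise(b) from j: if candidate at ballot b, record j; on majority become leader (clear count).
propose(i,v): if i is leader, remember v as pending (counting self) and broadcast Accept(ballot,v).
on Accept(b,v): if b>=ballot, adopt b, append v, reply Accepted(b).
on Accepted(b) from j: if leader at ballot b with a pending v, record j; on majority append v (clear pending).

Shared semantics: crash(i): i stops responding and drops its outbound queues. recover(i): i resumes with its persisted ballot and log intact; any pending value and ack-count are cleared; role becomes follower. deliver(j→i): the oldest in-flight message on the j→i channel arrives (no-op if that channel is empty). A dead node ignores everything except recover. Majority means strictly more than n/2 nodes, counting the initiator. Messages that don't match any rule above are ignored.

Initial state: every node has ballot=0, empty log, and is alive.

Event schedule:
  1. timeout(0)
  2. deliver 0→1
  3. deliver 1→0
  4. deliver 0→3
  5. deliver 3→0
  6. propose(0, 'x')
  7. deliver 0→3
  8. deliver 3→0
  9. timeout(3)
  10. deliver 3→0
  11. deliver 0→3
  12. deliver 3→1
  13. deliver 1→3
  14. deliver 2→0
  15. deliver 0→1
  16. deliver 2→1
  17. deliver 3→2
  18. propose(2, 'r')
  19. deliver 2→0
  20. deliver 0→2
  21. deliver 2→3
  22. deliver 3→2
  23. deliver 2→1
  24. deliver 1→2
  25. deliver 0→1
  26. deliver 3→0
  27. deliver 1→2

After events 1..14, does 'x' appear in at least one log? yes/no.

e1 timeout(0): 0[cand,b=4,-]
e2 deliver 0→1: 1[foll,b=4,-]
e3 deliver 1→0: ·
e4 deliver 0→3: 3[foll,b=4,-]
e5 deliver 3→0: 0[lead,b=4,-]
e6 propose(0,'x'): ·
e7 deliver 0→3: 3[foll,b=4,x]
e8 deliver 3→0: ·
e9 timeout(3): 3[cand,b=11,x]
e10 deliver 3→0: 0[foll,b=11,-]
e11 deliver 0→3: ·
e12 deliver 3→1: 1[foll,b=11,-]
e13 deliver 1→3: 3[lead,b=11,x]
e14 deliver 2→0: ·

yes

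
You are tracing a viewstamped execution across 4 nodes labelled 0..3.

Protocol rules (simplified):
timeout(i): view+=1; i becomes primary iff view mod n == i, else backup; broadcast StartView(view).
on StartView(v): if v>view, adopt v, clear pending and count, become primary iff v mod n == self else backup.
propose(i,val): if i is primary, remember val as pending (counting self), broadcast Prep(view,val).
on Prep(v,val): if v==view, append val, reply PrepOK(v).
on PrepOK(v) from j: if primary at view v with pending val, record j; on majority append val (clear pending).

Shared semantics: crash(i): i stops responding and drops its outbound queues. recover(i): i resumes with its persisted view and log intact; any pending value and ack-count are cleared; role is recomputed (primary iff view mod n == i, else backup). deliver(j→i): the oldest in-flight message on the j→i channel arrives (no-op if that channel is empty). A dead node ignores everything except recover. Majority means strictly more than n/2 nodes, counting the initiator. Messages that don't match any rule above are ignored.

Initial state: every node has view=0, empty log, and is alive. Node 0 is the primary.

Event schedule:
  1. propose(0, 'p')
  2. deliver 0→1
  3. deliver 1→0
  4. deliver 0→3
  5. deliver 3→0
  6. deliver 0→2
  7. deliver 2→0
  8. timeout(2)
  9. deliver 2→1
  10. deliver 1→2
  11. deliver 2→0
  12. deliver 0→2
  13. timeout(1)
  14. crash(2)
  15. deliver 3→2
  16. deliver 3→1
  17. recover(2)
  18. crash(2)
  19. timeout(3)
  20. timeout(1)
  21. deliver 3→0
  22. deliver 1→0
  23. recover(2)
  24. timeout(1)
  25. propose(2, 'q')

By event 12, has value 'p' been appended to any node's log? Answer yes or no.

step 1 propose(0,'p'): —
step 2 deliver 0→1: 1={back,v=0,log=p}
step 3 deliver 1→0: —
step 4 deliver 0→3: 3={back,v=0,log=p}
step 5 deliver 3→0: 0={prim,v=0,log=p}
step 6 deliver 0→2: 2={back,v=0,log=p}
step 7 deliver 2→0: —
step 8 timeout(2): 2={back,v=1,log=p}
step 9 deliver 2→1: 1={prim,v=1,log=p}
step 10 deliver 1→2: —
step 11 deliver 2→0: 0={back,v=1,log=p}
step 12 deliver 0→2: —

yes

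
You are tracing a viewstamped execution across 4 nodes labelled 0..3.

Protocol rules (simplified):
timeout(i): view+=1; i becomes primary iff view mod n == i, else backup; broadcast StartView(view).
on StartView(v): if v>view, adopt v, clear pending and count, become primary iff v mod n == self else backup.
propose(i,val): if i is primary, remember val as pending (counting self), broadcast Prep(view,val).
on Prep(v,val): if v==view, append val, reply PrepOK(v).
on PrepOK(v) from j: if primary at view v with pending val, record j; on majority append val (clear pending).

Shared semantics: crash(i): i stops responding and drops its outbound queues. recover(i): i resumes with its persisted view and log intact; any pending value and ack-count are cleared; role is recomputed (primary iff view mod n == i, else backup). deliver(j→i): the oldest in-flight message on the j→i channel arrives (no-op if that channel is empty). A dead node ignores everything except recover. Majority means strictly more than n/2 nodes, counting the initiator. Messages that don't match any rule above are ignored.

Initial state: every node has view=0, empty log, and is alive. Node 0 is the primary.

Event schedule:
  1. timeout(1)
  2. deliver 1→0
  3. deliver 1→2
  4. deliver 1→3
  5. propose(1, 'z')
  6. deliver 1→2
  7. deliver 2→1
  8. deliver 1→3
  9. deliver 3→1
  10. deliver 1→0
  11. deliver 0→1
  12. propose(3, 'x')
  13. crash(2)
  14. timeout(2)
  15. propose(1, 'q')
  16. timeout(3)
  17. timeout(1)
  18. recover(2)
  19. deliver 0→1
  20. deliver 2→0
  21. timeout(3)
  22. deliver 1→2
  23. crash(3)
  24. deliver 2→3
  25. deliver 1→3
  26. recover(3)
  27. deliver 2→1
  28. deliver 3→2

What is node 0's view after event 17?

[1] timeout(1) → N1(prim v1 [-])
[2] deliver 1→0 → N0(back v1 [-])
[3] deliver 1→2 → N2(back v1 [-])
[4] deliver 1→3 → N3(back v1 [-])
[5] propose(1,'z') → ∅
[6] deliver 1→2 → N2(back v1 [z])
[7] deliver 2→1 → ∅
[8] deliver 1→3 → N3(back v1 [z])
[9] deliver 3→1 → N1(prim v1 [z])
[10] deliver 1→0 → N0(back v1 [z])
[11] deliver 0→1 → ∅
[12] propose(3,'x') → ∅
[13] crash(2) → N2(✗back v1 [z])
[14] timeout(2) → ∅
[15] propose(1,'q') → ∅
[16] timeout(3) → N3(back v2 [z])
[17] timeout(1) → N1(back v2 [z])

1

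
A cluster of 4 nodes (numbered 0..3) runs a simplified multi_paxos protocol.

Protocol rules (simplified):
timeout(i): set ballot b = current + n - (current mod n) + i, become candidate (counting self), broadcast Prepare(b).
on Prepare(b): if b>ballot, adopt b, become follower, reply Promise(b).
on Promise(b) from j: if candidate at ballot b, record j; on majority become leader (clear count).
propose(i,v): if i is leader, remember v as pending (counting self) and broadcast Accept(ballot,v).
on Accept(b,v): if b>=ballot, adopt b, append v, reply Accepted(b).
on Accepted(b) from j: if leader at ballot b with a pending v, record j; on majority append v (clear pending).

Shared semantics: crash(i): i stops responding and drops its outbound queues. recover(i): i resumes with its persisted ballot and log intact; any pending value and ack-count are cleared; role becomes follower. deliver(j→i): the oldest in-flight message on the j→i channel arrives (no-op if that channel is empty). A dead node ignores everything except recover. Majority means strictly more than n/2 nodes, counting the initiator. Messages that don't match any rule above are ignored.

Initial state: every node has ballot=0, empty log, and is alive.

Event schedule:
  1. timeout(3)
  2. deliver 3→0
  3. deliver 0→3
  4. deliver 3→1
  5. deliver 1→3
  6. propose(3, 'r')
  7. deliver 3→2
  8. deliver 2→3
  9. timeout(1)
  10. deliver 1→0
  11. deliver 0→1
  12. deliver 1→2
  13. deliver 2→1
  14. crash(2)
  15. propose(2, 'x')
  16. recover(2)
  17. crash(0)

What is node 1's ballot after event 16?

9

[1] timeout(3) → N3(cand b7 [-])
[2] deliver 3→0 → N0(foll b7 [-])
[3] deliver 0→3 → ∅
[4] deliver 3→1 → N1(foll b7 [-])
[5] deliver 1→3 → N3(lead b7 [-])
[6] propose(3,'r') → ∅
[7] deliver 3→2 → N2(foll b7 [-])
[8] deliver 2→3 → ∅
[9] timeout(1) → N1(cand b9 [-])
[10] deliver 1→0 → N0(foll b9 [-])
[11] deliver 0→1 → ∅
[12] deliver 1→2 → N2(foll b9 [-])
[13] deliver 2→1 → N1(lead b9 [-])
[14] crash(2) → N2(✗foll b9 [-])
[15] propose(2,'x') → ∅
[16] recover(2) → N2(foll b9 [-])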